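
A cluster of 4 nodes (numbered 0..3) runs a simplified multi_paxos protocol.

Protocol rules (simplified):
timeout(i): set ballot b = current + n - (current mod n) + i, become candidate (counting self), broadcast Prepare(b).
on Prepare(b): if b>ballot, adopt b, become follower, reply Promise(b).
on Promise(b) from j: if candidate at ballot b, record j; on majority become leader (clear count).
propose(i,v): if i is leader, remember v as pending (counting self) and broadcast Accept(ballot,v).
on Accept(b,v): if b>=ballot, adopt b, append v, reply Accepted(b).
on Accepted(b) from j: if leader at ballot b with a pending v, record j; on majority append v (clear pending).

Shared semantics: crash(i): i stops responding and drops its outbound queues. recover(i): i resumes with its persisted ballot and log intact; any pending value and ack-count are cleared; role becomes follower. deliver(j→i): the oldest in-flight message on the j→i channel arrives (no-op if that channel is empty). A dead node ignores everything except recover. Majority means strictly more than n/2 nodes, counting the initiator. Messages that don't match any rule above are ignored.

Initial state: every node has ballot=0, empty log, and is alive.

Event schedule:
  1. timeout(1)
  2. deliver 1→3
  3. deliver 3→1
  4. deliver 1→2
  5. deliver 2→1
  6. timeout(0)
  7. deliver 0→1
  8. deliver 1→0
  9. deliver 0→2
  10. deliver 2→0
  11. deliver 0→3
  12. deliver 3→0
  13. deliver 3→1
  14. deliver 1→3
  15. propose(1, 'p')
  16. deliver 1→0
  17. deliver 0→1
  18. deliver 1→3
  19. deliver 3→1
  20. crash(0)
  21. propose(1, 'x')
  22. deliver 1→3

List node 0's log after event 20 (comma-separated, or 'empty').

e1 timeout(1): 1[cand,b=5,-]
e2 deliver 1→3: 3[foll,b=5,-]
e3 deliver 3→1: ·
e4 deliver 1→2: 2[foll,b=5,-]
e5 deliver 2→1: 1[lead,b=5,-]
e6 timeout(0): 0[cand,b=4,-]
e7 deliver 0→1: ·
e8 deliver 1→0: 0[foll,b=5,-]
e9 deliver 0→2: ·
e10 deliver 2→0: ·
e11 deliver 0→3: ·
e12 deliver 3→0: ·
e13 deliver 3→1: ·
e14 deliver 1→3: ·
e15 propose(1,'p'): ·
e16 deliver 1→0: 0[foll,b=5,p]
e17 deliver 0→1: ·
e18 deliver 1→3: 3[foll,b=5,p]
e19 deliver 3→1: ·
e20 crash(0): 0[✗foll,b=5,p]

p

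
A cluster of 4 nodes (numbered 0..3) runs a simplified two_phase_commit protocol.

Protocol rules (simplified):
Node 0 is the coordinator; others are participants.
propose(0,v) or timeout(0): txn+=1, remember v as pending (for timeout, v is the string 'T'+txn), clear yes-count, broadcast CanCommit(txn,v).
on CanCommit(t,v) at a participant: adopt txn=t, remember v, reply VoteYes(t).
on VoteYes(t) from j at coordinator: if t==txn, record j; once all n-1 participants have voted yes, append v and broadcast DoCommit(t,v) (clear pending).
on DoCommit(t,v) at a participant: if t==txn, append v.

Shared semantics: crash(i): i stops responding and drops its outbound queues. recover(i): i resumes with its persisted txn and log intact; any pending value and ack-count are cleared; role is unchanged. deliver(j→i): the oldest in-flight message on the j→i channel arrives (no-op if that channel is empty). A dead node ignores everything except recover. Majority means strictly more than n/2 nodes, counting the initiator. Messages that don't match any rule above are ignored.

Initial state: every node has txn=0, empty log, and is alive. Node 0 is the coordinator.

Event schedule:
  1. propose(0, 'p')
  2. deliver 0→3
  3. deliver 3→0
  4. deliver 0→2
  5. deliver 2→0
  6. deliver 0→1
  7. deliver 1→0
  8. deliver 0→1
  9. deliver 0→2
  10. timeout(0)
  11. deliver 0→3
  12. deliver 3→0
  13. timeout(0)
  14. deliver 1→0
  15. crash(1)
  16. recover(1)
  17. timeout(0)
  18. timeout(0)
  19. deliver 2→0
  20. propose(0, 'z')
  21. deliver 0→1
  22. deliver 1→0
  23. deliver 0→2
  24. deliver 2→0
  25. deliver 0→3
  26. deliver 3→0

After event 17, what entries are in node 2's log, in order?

p

1. propose(0,'p'):  <0:coor t1 ->
2. deliver 0→3:  <3:part t1 ->
3. deliver 3→0:  nop
4. deliver 0→2:  <2:part t1 ->
5. deliver 2→0:  nop
6. deliver 0→1:  <1:part t1 ->
7. deliver 1→0:  <0:coor t1 p>
8. deliver 0→1:  <1:part t1 p>
9. deliver 0→2:  <2:part t1 p>
10. timeout(0):  <0:coor t2 p>
11. deliver 0→3:  <3:part t1 p>
12. deliver 3→0:  nop
13. timeout(0):  <0:coor t3 p>
14. deliver 1→0:  nop
15. crash(1):  <1:✗part t1 p>
16. recover(1):  <1:part t1 p>
17. timeout(0):  <0:coor t4 p>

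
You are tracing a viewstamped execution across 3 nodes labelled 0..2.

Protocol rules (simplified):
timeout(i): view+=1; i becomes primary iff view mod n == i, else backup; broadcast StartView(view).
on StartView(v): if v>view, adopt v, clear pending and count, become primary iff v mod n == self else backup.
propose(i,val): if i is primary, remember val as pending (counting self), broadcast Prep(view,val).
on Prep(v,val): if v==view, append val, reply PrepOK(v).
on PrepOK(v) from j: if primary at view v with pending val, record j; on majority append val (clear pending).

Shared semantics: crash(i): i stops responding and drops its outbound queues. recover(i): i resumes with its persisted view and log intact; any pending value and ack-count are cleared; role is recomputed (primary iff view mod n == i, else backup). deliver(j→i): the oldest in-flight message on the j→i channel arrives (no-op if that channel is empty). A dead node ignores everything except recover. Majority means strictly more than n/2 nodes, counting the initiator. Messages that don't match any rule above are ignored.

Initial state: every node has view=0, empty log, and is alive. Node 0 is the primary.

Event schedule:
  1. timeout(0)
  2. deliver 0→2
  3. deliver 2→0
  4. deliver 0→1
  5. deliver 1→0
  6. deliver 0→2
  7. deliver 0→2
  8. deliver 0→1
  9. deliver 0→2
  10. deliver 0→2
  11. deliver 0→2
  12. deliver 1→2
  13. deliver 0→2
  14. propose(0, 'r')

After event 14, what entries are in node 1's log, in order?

empty

1. timeout(0):  <0:back v1 ->
2. deliver 0→2:  <2:back v1 ->
3. deliver 2→0:  nop
4. deliver 0→1:  <1:prim v1 ->
5. deliver 1→0:  nop
6. deliver 0→2:  nop
7. deliver 0→2:  nop
8. deliver 0→1:  nop
9. deliver 0→2:  nop
10. deliver 0→2:  nop
11. deliver 0→2:  nop
12. deliver 1→2:  nop
13. deliver 0→2:  nop
14. propose(0,'r'):  nop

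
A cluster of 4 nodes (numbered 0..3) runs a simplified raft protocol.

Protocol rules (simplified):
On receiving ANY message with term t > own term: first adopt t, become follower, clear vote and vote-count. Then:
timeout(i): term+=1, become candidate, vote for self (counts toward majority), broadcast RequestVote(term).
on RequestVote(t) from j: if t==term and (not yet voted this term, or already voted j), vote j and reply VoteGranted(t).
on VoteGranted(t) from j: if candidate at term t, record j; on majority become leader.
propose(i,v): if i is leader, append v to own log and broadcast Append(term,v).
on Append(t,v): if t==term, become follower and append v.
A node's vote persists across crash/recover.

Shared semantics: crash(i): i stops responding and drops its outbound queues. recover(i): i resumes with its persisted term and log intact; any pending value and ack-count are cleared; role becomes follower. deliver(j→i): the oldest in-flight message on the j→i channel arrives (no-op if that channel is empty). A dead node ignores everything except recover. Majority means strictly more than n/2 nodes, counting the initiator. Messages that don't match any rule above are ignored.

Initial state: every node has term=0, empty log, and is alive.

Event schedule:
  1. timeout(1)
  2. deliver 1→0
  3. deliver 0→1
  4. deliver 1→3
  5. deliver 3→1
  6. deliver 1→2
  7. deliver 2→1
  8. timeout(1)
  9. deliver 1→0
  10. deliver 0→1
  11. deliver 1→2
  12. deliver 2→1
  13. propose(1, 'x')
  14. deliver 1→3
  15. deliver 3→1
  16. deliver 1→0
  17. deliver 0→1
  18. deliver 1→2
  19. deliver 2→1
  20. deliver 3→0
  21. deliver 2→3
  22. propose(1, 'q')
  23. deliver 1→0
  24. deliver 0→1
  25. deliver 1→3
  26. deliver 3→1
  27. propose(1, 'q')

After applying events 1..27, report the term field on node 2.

step 1 timeout(1): 1={cand,t=1,log=-}
step 2 deliver 1→0: 0={foll,t=1,log=-}
step 3 deliver 0→1: —
step 4 deliver 1→3: 3={foll,t=1,log=-}
step 5 deliver 3→1: 1={lead,t=1,log=-}
step 6 deliver 1→2: 2={foll,t=1,log=-}
step 7 deliver 2→1: —
step 8 timeout(1): 1={cand,t=2,log=-}
step 9 deliver 1→0: 0={foll,t=2,log=-}
step 10 deliver 0→1: —
step 11 deliver 1→2: 2={foll,t=2,log=-}
step 12 deliver 2→1: 1={lead,t=2,log=-}
step 13 propose(1,'x'): 1={lead,t=2,log=x}
step 14 deliver 1→3: 3={foll,t=2,log=-}
step 15 deliver 3→1: —
step 16 deliver 1→0: 0={foll,t=2,log=x}
step 17 deliver 0→1: —
step 18 deliver 1→2: 2={foll,t=2,log=x}
step 19 deliver 2→1: —
step 20 deliver 3→0: —
step 21 deliver 2→3: —
step 22 propose(1,'q'): 1={lead,t=2,log=x,q}
step 23 deliver 1→0: 0={foll,t=2,log=x,q}
step 24 deliver 0→1: —
step 25 deliver 1→3: 3={foll,t=2,log=x}
step 26 deliver 3→1: —
step 27 propose(1,'q'): 1={lead,t=2,log=x,q,q}

2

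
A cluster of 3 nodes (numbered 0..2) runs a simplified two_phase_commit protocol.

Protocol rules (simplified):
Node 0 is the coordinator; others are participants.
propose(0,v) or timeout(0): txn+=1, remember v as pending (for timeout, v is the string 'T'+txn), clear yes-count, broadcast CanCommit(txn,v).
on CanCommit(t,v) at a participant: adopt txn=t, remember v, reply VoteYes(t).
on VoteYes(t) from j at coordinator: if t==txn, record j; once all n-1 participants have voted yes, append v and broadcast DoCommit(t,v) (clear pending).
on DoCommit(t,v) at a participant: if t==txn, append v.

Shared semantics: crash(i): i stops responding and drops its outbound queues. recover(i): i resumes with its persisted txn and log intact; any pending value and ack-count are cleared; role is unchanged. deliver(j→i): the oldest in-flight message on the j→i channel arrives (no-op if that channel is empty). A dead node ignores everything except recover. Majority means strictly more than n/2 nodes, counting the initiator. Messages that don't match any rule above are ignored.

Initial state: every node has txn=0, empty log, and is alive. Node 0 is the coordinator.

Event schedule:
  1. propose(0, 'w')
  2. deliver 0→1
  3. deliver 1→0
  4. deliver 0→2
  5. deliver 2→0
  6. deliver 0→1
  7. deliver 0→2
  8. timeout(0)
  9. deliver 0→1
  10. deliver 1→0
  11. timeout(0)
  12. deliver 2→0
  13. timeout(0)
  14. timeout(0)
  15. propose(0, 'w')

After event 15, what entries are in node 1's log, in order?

w

after 1 — propose(0,'w'): n0:coor/t1/[-]
after 2 — deliver 0→1: n1:part/t1/[-]
after 3 — deliver 1→0: ·
after 4 — deliver 0→2: n2:part/t1/[-]
after 5 — deliver 2→0: n0:coor/t1/[w]
after 6 — deliver 0→1: n1:part/t1/[w]
after 7 — deliver 0→2: n2:part/t1/[w]
after 8 — timeout(0): n0:coor/t2/[w]
after 9 — deliver 0→1: n1:part/t2/[w]
after 10 — deliver 1→0: ·
after 11 — timeout(0): n0:coor/t3/[w]
after 12 — deliver 2→0: ·
after 13 — timeout(0): n0:coor/t4/[w]
after 14 — timeout(0): n0:coor/t5/[w]
after 15 — propose(0,'w'): n0:coor/t6/[w]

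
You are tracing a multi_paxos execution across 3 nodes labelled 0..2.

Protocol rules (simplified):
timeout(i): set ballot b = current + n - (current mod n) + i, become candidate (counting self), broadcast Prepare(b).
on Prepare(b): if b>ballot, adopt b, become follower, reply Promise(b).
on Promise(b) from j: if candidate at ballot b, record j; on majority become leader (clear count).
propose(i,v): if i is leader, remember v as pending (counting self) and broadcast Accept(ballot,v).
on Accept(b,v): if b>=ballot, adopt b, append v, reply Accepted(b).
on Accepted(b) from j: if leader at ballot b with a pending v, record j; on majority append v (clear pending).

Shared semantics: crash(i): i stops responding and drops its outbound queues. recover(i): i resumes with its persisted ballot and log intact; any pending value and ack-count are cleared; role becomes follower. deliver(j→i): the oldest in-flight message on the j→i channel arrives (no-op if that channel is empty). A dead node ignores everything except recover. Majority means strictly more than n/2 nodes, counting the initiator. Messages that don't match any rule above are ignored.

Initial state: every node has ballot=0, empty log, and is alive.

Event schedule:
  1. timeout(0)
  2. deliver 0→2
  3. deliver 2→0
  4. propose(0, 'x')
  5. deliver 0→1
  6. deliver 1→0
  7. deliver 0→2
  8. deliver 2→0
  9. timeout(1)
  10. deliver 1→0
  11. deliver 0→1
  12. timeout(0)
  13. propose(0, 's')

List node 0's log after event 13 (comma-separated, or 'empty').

[1] timeout(0) → N0(cand b3 [-])
[2] deliver 0→2 → N2(foll b3 [-])
[3] deliver 2→0 → N0(lead b3 [-])
[4] propose(0,'x') → ∅
[5] deliver 0→1 → N1(foll b3 [-])
[6] deliver 1→0 → ∅
[7] deliver 0→2 → N2(foll b3 [x])
[8] deliver 2→0 → N0(lead b3 [x])
[9] timeout(1) → N1(cand b7 [-])
[10] deliver 1→0 → N0(foll b7 [x])
[11] deliver 0→1 → ∅
[12] timeout(0) → N0(cand b9 [x])
[13] propose(0,'s') → ∅

x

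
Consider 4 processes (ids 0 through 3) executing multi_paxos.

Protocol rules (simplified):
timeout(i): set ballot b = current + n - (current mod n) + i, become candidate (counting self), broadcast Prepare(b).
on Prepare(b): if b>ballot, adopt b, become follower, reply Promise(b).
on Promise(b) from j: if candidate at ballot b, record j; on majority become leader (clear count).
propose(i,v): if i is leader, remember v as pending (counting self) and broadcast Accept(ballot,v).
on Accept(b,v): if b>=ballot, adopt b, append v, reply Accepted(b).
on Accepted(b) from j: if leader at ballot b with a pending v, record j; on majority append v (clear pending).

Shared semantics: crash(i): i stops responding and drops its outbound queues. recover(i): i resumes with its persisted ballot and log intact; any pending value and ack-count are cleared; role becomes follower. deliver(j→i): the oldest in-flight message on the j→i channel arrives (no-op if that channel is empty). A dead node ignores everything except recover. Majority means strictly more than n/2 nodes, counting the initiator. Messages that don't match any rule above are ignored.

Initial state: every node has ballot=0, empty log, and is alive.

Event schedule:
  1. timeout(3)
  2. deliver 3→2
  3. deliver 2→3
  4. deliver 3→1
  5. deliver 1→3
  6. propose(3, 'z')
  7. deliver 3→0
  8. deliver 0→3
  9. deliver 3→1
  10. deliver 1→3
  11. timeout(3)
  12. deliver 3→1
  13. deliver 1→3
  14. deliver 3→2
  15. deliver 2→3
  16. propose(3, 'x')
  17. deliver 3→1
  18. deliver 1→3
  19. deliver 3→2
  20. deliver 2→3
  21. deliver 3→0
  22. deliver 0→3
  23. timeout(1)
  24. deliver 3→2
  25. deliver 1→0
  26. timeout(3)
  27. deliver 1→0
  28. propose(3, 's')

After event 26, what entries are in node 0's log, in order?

after 1 — timeout(3): n3:cand/b7/[-]
after 2 — deliver 3→2: n2:foll/b7/[-]
after 3 — deliver 2→3: ·
after 4 — deliver 3→1: n1:foll/b7/[-]
after 5 — deliver 1→3: n3:lead/b7/[-]
after 6 — propose(3,'z'): ·
after 7 — deliver 3→0: n0:foll/b7/[-]
after 8 — deliver 0→3: ·
after 9 — deliver 3→1: n1:foll/b7/[z]
after 10 — deliver 1→3: ·
after 11 — timeout(3): n3:cand/b11/[-]
after 12 — deliver 3→1: n1:foll/b11/[z]
after 13 — deliver 1→3: ·
after 14 — deliver 3→2: n2:foll/b7/[z]
after 15 — deliver 2→3: ·
after 16 — propose(3,'x'): ·
after 17 — deliver 3→1: ·
after 18 — deliver 1→3: ·
after 19 — deliver 3→2: n2:foll/b11/[z]
after 20 — deliver 2→3: n3:lead/b11/[-]
after 21 — deliver 3→0: n0:foll/b7/[z]
after 22 — deliver 0→3: ·
after 23 — timeout(1): n1:cand/b13/[z]
after 24 — deliver 3→2: ·
after 25 — deliver 1→0: n0:foll/b13/[z]
after 26 — timeout(3): n3:cand/b15/[-]

z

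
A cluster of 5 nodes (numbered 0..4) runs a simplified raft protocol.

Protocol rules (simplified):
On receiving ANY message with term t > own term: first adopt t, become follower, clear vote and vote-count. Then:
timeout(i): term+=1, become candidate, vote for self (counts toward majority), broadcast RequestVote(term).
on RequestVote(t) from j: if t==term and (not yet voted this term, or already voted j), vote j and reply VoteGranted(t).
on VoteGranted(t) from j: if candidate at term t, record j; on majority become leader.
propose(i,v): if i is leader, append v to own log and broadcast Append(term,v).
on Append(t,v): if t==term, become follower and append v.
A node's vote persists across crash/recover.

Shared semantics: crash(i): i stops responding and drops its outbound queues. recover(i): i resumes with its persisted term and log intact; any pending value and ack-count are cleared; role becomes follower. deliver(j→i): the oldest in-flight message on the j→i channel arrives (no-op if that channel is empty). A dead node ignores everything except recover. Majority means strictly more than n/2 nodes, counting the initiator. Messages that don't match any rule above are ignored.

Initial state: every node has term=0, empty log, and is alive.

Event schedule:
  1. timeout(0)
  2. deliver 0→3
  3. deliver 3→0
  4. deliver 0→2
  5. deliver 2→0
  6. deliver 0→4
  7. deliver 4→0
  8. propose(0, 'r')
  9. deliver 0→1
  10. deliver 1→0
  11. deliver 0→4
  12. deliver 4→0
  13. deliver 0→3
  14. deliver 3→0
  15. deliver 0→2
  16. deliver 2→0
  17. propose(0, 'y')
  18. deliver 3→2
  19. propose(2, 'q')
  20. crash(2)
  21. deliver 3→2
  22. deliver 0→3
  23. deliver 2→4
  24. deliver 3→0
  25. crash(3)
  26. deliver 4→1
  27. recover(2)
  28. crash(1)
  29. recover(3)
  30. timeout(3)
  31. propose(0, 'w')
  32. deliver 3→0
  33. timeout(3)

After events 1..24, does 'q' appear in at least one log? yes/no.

after 1 — timeout(0): n0:cand/t1/[-]
after 2 — deliver 0→3: n3:foll/t1/[-]
after 3 — deliver 3→0: ·
after 4 — deliver 0→2: n2:foll/t1/[-]
after 5 — deliver 2→0: n0:lead/t1/[-]
after 6 — deliver 0→4: n4:foll/t1/[-]
after 7 — deliver 4→0: ·
after 8 — propose(0,'r'): n0:lead/t1/[r]
after 9 — deliver 0→1: n1:foll/t1/[-]
after 10 — deliver 1→0: ·
after 11 — deliver 0→4: n4:foll/t1/[r]
after 12 — deliver 4→0: ·
after 13 — deliver 0→3: n3:foll/t1/[r]
after 14 — deliver 3→0: ·
after 15 — deliver 0→2: n2:foll/t1/[r]
after 16 — deliver 2→0: ·
after 17 — propose(0,'y'): n0:lead/t1/[r,y]
after 18 — deliver 3→2: ·
after 19 — propose(2,'q'): ·
after 20 — crash(2): n2:✗foll/t1/[r]
after 21 — deliver 3→2: ·
after 22 — deliver 0→3: n3:foll/t1/[r,y]
after 23 — deliver 2→4: ·
after 24 — deliver 3→0: ·

no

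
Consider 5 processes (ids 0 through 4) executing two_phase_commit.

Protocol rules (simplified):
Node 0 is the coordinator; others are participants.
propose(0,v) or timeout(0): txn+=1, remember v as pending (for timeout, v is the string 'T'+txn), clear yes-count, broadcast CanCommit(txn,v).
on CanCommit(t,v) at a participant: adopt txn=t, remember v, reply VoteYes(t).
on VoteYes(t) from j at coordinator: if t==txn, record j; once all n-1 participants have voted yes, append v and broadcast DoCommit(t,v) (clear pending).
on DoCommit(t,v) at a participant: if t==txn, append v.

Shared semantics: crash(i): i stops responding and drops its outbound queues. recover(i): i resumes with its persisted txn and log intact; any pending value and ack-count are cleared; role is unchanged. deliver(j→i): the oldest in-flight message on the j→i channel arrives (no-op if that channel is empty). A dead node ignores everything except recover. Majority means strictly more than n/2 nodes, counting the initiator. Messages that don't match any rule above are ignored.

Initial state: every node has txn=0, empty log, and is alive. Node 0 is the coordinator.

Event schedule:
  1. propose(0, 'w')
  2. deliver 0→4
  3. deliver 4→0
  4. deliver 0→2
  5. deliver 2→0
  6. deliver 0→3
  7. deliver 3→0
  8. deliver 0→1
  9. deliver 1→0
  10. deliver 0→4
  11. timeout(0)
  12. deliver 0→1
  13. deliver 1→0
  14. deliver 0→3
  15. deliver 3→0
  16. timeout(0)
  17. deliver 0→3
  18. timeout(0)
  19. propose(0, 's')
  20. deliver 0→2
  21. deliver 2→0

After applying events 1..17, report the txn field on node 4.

1

step 1 propose(0,'w'): 0={coor,t=1,log=-}
step 2 deliver 0→4: 4={part,t=1,log=-}
step 3 deliver 4→0: —
step 4 deliver 0→2: 2={part,t=1,log=-}
step 5 deliver 2→0: —
step 6 deliver 0→3: 3={part,t=1,log=-}
step 7 deliver 3→0: —
step 8 deliver 0→1: 1={part,t=1,log=-}
step 9 deliver 1→0: 0={coor,t=1,log=w}
step 10 deliver 0→4: 4={part,t=1,log=w}
step 11 timeout(0): 0={coor,t=2,log=w}
step 12 deliver 0→1: 1={part,t=1,log=w}
step 13 deliver 1→0: —
step 14 deliver 0→3: 3={part,t=1,log=w}
step 15 deliver 3→0: —
step 16 timeout(0): 0={coor,t=3,log=w}
step 17 deliver 0→3: 3={part,t=2,log=w}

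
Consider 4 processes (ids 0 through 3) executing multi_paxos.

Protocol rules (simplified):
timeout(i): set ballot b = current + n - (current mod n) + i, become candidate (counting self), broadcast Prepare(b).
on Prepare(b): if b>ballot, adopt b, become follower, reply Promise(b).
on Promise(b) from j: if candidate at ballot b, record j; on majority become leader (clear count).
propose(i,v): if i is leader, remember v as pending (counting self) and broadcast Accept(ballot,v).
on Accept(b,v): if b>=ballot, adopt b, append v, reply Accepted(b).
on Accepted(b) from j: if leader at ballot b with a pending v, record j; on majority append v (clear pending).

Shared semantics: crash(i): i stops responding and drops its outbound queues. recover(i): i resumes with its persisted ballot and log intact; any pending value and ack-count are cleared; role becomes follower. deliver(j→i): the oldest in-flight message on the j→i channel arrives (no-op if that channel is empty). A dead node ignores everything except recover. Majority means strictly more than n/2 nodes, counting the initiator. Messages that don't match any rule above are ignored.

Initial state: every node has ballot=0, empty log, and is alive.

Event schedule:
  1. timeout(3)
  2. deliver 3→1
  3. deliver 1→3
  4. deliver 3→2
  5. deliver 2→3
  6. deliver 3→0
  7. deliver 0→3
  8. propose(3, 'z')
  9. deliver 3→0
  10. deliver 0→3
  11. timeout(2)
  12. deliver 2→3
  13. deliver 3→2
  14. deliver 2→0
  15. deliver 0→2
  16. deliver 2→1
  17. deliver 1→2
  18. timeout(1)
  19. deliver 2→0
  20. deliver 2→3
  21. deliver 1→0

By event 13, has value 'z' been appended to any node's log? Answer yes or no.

e1 timeout(3): 3[cand,b=7,-]
e2 deliver 3→1: 1[foll,b=7,-]
e3 deliver 1→3: ·
e4 deliver 3→2: 2[foll,b=7,-]
e5 deliver 2→3: 3[lead,b=7,-]
e6 deliver 3→0: 0[foll,b=7,-]
e7 deliver 0→3: ·
e8 propose(3,'z'): ·
e9 deliver 3→0: 0[foll,b=7,z]
e10 deliver 0→3: ·
e11 timeout(2): 2[cand,b=10,-]
e12 deliver 2→3: 3[foll,b=10,-]
e13 deliver 3→2: ·

yes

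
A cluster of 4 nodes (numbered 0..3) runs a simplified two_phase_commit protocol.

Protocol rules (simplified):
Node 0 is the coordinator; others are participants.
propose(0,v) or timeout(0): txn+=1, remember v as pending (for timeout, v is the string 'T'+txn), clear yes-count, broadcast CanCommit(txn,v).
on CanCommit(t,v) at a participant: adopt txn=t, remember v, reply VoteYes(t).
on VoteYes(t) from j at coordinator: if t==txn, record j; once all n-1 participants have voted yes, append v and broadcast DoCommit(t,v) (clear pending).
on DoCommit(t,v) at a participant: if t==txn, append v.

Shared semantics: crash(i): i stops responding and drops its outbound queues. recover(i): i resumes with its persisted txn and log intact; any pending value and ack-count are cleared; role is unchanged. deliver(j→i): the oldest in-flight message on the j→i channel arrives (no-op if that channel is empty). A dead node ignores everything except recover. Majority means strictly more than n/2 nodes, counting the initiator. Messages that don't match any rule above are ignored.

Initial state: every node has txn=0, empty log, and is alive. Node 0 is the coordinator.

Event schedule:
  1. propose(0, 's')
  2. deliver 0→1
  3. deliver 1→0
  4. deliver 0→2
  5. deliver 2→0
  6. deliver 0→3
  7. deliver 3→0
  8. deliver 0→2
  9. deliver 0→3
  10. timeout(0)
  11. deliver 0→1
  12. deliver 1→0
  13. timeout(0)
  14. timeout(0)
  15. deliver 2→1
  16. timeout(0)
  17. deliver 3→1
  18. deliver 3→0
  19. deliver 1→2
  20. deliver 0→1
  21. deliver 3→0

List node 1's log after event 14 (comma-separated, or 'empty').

after 1 — propose(0,'s'): n0:coor/t1/[-]
after 2 — deliver 0→1: n1:part/t1/[-]
after 3 — deliver 1→0: ·
after 4 — deliver 0→2: n2:part/t1/[-]
after 5 — deliver 2→0: ·
after 6 — deliver 0→3: n3:part/t1/[-]
after 7 — deliver 3→0: n0:coor/t1/[s]
after 8 — deliver 0→2: n2:part/t1/[s]
after 9 — deliver 0→3: n3:part/t1/[s]
after 10 — timeout(0): n0:coor/t2/[s]
after 11 — deliver 0→1: n1:part/t1/[s]
after 12 — deliver 1→0: ·
after 13 — timeout(0): n0:coor/t3/[s]
after 14 — timeout(0): n0:coor/t4/[s]

s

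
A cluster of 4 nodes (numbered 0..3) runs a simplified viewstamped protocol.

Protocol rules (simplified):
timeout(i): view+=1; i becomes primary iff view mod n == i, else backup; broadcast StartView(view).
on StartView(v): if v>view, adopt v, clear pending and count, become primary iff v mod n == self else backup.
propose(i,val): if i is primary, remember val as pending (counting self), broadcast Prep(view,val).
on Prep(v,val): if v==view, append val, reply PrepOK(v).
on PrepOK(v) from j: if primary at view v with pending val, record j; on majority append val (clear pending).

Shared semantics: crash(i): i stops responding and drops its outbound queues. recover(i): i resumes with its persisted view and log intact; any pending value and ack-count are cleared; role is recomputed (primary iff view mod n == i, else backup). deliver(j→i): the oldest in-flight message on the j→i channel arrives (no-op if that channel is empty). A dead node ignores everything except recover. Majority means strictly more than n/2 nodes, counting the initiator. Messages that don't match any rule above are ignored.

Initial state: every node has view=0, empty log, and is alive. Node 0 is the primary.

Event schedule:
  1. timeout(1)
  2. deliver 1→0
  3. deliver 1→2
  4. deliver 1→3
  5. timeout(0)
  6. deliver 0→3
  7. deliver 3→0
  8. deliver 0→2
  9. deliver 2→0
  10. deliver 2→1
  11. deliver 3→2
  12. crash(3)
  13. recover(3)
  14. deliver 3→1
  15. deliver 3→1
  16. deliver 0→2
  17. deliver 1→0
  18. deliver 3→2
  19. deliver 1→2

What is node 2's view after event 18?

2

e1 timeout(1): 1[prim,v=1,-]
e2 deliver 1→0: 0[back,v=1,-]
e3 deliver 1→2: 2[back,v=1,-]
e4 deliver 1→3: 3[back,v=1,-]
e5 timeout(0): 0[back,v=2,-]
e6 deliver 0→3: 3[back,v=2,-]
e7 deliver 3→0: ·
e8 deliver 0→2: 2[prim,v=2,-]
e9 deliver 2→0: ·
e10 deliver 2→1: ·
e11 deliver 3→2: ·
e12 crash(3): 3[✗back,v=2,-]
e13 recover(3): 3[back,v=2,-]
e14 deliver 3→1: ·
e15 deliver 3→1: ·
e16 deliver 0→2: ·
e17 deliver 1→0: ·
e18 deliver 3→2: ·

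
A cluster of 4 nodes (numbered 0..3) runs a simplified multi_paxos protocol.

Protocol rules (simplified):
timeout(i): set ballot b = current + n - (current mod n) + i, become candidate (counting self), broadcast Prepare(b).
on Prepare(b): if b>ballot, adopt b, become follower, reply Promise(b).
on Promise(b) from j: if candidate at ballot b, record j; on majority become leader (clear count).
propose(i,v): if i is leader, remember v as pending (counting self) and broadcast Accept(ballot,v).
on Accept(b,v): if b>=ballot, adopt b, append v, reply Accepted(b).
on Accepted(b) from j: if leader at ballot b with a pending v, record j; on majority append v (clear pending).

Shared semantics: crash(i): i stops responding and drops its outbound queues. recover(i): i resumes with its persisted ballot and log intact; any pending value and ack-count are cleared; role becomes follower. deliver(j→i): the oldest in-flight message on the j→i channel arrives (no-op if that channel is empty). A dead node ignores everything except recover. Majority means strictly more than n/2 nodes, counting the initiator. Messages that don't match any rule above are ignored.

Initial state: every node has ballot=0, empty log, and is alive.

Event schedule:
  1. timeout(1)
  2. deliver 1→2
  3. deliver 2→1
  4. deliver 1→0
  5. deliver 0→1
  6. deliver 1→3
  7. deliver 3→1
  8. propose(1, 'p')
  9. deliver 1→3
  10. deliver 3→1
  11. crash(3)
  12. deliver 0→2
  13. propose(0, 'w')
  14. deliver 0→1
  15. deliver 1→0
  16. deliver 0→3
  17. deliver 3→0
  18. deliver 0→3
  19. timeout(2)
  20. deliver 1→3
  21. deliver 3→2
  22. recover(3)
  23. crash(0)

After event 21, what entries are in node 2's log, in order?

empty

e1 timeout(1): 1[cand,b=5,-]
e2 deliver 1→2: 2[foll,b=5,-]
e3 deliver 2→1: ·
e4 deliver 1→0: 0[foll,b=5,-]
e5 deliver 0→1: 1[lead,b=5,-]
e6 deliver 1→3: 3[foll,b=5,-]
e7 deliver 3→1: ·
e8 propose(1,'p'): ·
e9 deliver 1→3: 3[foll,b=5,p]
e10 deliver 3→1: ·
e11 crash(3): 3[✗foll,b=5,p]
e12 deliver 0→2: ·
e13 propose(0,'w'): ·
e14 deliver 0→1: ·
e15 deliver 1→0: 0[foll,b=5,p]
e16 deliver 0→3: ·
e17 deliver 3→0: ·
e18 deliver 0→3: ·
e19 timeout(2): 2[cand,b=10,-]
e20 deliver 1→3: ·
e21 deliver 3→2: ·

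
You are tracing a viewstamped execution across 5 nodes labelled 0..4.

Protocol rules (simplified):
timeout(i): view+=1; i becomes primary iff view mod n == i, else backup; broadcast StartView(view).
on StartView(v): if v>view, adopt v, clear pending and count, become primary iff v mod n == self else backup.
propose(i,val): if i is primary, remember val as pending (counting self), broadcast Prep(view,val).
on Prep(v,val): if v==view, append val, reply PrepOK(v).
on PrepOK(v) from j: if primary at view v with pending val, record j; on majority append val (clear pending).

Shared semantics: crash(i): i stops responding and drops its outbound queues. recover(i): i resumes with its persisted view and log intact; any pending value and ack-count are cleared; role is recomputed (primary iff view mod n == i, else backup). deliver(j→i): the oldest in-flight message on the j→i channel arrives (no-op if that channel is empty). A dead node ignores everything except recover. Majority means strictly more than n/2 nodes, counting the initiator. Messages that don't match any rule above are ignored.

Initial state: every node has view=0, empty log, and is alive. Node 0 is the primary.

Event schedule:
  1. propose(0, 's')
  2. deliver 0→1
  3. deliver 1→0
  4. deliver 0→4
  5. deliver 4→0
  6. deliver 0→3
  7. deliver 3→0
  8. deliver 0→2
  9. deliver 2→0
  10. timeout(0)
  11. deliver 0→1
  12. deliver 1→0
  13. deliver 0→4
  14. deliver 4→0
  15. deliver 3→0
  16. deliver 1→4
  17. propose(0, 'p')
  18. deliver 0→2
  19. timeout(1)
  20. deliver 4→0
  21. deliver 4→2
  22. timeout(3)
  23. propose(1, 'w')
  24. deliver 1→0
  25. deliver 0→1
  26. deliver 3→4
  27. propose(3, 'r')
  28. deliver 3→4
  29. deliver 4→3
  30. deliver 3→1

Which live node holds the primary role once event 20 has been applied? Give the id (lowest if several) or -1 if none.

-1

e1 propose(0,'s'): ·
e2 deliver 0→1: 1[back,v=0,s]
e3 deliver 1→0: ·
e4 deliver 0→4: 4[back,v=0,s]
e5 deliver 4→0: 0[prim,v=0,s]
e6 deliver 0→3: 3[back,v=0,s]
e7 deliver 3→0: ·
e8 deliver 0→2: 2[back,v=0,s]
e9 deliver 2→0: ·
e10 timeout(0): 0[back,v=1,s]
e11 deliver 0→1: 1[prim,v=1,s]
e12 deliver 1→0: ·
e13 deliver 0→4: 4[back,v=1,s]
e14 deliver 4→0: ·
e15 deliver 3→0: ·
e16 deliver 1→4: ·
e17 propose(0,'p'): ·
e18 deliver 0→2: 2[back,v=1,s]
e19 timeout(1): 1[back,v=2,s]
e20 deliver 4→0: ·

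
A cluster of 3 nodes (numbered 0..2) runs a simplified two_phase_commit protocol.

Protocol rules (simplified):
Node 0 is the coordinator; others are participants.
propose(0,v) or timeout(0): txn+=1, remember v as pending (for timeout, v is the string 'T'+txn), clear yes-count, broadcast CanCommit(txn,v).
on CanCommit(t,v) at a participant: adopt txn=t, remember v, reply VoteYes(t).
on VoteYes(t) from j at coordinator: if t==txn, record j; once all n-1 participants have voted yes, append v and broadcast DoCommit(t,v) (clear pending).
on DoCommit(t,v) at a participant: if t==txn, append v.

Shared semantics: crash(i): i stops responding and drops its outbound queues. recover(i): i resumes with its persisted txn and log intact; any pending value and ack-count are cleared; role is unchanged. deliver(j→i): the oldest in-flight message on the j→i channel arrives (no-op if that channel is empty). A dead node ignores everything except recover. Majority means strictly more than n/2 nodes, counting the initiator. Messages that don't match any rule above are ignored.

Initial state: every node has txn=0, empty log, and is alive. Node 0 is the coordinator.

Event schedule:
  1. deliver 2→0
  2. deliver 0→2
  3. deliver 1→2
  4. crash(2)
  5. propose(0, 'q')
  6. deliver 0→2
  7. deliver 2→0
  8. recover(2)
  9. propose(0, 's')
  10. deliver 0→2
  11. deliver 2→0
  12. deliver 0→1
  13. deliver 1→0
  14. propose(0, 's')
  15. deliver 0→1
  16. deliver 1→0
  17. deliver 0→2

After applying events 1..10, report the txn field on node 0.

2

after 1 — deliver 2→0: ·
after 2 — deliver 0→2: ·
after 3 — deliver 1→2: ·
after 4 — crash(2): n2:✗part/t0/[-]
after 5 — propose(0,'q'): n0:coor/t1/[-]
after 6 — deliver 0→2: ·
after 7 — deliver 2→0: ·
after 8 — recover(2): n2:part/t0/[-]
after 9 — propose(0,'s'): n0:coor/t2/[-]
after 10 — deliver 0→2: n2:part/t1/[-]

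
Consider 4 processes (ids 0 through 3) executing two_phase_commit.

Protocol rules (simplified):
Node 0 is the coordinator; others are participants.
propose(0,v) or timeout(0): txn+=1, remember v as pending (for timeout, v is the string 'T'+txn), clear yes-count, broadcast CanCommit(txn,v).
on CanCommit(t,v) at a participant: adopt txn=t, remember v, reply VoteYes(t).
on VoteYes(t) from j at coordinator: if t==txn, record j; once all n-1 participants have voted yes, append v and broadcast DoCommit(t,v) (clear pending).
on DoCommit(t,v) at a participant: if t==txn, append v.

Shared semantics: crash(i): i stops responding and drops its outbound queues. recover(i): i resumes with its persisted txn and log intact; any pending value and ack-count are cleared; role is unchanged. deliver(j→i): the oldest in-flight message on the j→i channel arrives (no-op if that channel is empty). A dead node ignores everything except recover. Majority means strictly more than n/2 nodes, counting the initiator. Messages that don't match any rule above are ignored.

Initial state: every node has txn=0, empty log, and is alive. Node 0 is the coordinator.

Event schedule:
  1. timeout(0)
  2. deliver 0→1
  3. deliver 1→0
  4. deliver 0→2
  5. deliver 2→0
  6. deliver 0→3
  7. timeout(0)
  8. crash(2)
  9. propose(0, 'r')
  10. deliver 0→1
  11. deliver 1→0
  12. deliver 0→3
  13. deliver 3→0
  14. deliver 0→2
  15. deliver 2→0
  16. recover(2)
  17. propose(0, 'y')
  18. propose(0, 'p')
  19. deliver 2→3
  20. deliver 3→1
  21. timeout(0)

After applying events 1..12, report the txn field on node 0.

1. timeout(0):  <0:coor t1 ->
2. deliver 0→1:  <1:part t1 ->
3. deliver 1→0:  nop
4. deliver 0→2:  <2:part t1 ->
5. deliver 2→0:  nop
6. deliver 0→3:  <3:part t1 ->
7. timeout(0):  <0:coor t2 ->
8. crash(2):  <2:✗part t1 ->
9. propose(0,'r'):  <0:coor t3 ->
10. deliver 0→1:  <1:part t2 ->
11. deliver 1→0:  nop
12. deliver 0→3:  <3:part t2 ->

3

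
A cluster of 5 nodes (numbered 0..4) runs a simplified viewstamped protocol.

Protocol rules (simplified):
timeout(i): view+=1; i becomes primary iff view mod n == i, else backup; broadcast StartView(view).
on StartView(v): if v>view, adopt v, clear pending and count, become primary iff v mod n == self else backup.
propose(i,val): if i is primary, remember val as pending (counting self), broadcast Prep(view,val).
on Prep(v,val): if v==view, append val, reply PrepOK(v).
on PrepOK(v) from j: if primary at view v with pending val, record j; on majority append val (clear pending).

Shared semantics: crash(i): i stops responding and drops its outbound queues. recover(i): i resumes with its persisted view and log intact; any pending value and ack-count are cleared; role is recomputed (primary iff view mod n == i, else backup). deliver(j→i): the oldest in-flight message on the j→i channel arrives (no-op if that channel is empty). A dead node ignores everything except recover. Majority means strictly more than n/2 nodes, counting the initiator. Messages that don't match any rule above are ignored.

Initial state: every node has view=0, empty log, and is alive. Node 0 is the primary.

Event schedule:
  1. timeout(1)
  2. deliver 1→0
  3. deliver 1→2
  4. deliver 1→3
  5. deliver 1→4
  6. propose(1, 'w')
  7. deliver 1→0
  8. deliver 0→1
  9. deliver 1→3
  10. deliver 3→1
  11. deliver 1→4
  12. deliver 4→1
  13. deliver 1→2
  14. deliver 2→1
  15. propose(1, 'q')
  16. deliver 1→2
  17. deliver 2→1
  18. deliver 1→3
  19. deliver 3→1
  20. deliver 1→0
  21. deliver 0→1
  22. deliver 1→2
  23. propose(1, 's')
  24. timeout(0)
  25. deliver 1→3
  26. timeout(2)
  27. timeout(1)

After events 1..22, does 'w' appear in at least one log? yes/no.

yes

after 1 — timeout(1): n1:prim/v1/[-]
after 2 — deliver 1→0: n0:back/v1/[-]
after 3 — deliver 1→2: n2:back/v1/[-]
after 4 — deliver 1→3: n3:back/v1/[-]
after 5 — deliver 1→4: n4:back/v1/[-]
after 6 — propose(1,'w'): ·
after 7 — deliver 1→0: n0:back/v1/[w]
after 8 — deliver 0→1: ·
after 9 — deliver 1→3: n3:back/v1/[w]
after 10 — deliver 3→1: n1:prim/v1/[w]
after 11 — deliver 1→4: n4:back/v1/[w]
after 12 — deliver 4→1: ·
after 13 — deliver 1→2: n2:back/v1/[w]
after 14 — deliver 2→1: ·
after 15 — propose(1,'q'): ·
after 16 — deliver 1→2: n2:back/v1/[w,q]
after 17 — deliver 2→1: ·
after 18 — deliver 1→3: n3:back/v1/[w,q]
after 19 — deliver 3→1: n1:prim/v1/[w,q]
after 20 — deliver 1→0: n0:back/v1/[w,q]
after 21 — deliver 0→1: ·
after 22 — deliver 1→2: ·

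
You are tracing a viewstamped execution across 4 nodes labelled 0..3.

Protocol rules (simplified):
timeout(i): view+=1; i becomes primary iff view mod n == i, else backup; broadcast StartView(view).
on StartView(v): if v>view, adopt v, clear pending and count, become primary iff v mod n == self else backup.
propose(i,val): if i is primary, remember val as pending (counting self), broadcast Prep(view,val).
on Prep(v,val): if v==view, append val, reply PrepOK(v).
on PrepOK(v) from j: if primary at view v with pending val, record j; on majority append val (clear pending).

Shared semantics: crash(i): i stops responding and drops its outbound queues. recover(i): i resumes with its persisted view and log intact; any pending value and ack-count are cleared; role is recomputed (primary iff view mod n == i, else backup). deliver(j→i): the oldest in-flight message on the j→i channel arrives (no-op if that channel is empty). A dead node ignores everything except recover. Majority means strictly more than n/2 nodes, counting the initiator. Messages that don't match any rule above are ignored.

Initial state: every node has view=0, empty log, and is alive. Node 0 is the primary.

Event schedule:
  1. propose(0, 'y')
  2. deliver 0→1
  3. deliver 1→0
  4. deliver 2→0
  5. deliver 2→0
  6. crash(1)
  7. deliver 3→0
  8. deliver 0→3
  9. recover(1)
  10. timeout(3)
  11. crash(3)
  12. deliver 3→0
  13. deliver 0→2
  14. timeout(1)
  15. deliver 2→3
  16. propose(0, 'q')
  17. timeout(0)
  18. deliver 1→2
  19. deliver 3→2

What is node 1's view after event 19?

1

e1 propose(0,'y'): ·
e2 deliver 0→1: 1[back,v=0,y]
e3 deliver 1→0: ·
e4 deliver 2→0: ·
e5 deliver 2→0: ·
e6 crash(1): 1[✗back,v=0,y]
e7 deliver 3→0: ·
e8 deliver 0→3: 3[back,v=0,y]
e9 recover(1): 1[back,v=0,y]
e10 timeout(3): 3[back,v=1,y]
e11 crash(3): 3[✗back,v=1,y]
e12 deliver 3→0: ·
e13 deliver 0→2: 2[back,v=0,y]
e14 timeout(1): 1[prim,v=1,y]
e15 deliver 2→3: ·
e16 propose(0,'q'): ·
e17 timeout(0): 0[back,v=1,-]
e18 deliver 1→2: 2[back,v=1,y]
e19 deliver 3→2: ·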